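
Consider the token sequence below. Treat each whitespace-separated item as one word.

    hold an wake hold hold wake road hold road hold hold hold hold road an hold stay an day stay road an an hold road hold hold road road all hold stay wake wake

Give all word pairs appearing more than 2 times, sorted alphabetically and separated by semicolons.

hold hold; hold road; road hold

Bigram counts meeting the condition (more than 2 times):
  hold hold: 5
  hold road: 4
  road hold: 3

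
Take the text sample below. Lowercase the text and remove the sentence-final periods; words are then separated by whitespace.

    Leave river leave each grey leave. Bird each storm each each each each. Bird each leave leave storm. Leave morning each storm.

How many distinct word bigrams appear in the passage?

17

22 tokens → 21 bigram windows in total.
Repeated bigrams (each contributes count−1 duplicates):
  each each: 3
  bird each: 2
  each storm: 2
4 duplicate windows → 21 − 4 = 17 distinct.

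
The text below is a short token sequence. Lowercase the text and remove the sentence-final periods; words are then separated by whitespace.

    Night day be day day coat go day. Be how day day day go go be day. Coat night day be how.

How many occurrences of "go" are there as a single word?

3

Scanning the 22 tokens for "go":
  position 7: go
  position 14: go
  position 15: go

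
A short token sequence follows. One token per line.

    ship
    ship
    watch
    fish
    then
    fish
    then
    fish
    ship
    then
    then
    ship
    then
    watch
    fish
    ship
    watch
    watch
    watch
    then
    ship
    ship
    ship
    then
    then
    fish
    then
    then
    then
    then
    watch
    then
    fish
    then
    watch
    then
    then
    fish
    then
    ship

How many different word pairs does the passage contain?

12

40 tokens → 39 bigram windows in total.
Repeated bigrams (each contributes count−1 duplicates):
  then then: 6
  fish then: 5
  then fish: 5
  ship ship: 3
  ship then: 3
  then ship: 3
  then watch: 3
  watch then: 3
  … (4 more repeated)
27 duplicate windows → 39 − 27 = 12 distinct.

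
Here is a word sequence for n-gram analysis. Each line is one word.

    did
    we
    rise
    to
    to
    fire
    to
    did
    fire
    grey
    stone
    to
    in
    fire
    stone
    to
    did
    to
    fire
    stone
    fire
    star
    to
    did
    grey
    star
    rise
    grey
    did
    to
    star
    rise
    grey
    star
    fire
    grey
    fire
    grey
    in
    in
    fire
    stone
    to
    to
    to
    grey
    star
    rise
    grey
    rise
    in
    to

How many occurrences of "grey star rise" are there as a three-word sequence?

2

Scanning the 50 overlapping trigram windows for "grey star rise":
  position 25–27: grey star rise
  position 46–48: grey star rise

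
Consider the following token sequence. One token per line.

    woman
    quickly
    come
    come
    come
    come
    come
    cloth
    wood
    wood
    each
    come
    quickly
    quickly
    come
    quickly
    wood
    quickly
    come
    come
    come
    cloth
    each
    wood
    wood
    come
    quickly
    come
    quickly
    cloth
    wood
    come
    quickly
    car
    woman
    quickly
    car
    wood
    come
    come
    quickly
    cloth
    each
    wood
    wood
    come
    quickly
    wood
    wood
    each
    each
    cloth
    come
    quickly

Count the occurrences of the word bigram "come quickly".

Scanning the 53 overlapping bigram windows for "come quickly":
  position 12–13: come quickly
  position 15–16: come quickly
  position 26–27: come quickly
  position 28–29: come quickly
  position 32–33: come quickly
  position 40–41: come quickly
  position 46–47: come quickly
  position 53–54: come quickly

8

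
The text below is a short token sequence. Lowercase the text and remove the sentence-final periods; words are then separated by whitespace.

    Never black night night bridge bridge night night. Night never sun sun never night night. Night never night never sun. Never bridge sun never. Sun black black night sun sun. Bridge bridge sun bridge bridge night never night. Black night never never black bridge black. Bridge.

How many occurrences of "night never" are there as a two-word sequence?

5

Scanning the 45 overlapping bigram windows for "night never":
  position 9–10: night never
  position 16–17: night never
  position 18–19: night never
  position 36–37: night never
  position 40–41: night never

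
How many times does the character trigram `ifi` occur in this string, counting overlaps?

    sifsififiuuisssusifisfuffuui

3

Sliding a length-3 window over the 28 characters (26 positions):
  position 5–7: ifi
  position 7–9: ifi
  position 18–20: ifi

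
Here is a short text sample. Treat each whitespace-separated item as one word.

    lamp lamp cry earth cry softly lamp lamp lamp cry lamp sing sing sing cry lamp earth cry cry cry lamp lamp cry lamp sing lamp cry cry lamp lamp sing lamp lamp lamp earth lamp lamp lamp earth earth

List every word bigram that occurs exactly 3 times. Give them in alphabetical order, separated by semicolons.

Bigram counts meeting the condition (exactly 3 times):
  cry cry: 3
  lamp earth: 3
  lamp sing: 3

cry cry; lamp earth; lamp sing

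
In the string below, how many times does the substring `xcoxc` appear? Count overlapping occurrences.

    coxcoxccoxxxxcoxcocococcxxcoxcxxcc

Sliding a length-5 window over the 34 characters (30 positions):
  position 3–7: xcoxc
  position 13–17: xcoxc
  position 26–30: xcoxc

3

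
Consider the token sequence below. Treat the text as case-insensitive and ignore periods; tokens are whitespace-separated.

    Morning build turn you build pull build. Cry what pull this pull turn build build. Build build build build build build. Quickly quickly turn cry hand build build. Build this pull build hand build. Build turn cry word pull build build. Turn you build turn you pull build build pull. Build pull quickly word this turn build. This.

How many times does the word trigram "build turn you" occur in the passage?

3

Scanning the 56 overlapping trigram windows for "build turn you":
  position 2–4: build turn you
  position 41–43: build turn you
  position 44–46: build turn you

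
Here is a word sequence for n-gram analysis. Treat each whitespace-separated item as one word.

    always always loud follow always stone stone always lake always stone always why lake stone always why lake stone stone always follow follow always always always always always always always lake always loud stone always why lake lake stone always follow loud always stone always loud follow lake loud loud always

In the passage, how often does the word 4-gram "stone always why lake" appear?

3

Scanning the 48 overlapping 4-gram windows for "stone always why lake":
  position 11–14: stone always why lake
  position 15–18: stone always why lake
  position 34–37: stone always why lake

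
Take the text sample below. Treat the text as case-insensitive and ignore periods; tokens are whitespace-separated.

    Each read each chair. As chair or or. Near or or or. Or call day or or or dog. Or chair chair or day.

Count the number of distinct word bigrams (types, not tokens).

24 tokens → 23 bigram windows in total.
Repeated bigrams (each contributes count−1 duplicates):
  or or: 6
  chair or: 2
6 duplicate windows → 23 − 6 = 17 distinct.

17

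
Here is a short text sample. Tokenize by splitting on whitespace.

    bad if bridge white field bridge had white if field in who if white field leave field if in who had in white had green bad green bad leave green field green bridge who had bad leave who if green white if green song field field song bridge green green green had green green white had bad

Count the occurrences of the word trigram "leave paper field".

Scanning the 55 overlapping trigram windows for "leave paper field":
  (none found)

0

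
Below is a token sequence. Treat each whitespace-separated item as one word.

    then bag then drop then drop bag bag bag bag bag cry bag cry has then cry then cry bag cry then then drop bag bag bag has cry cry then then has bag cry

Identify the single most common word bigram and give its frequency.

"bag bag", 6 times

Bigram frequencies (highest first):
  bag bag: 6
  bag cry: 4
  then drop: 3
  cry then: 3
  drop bag: 2
  cry bag: 2
  … (12 more, each ≤ 2)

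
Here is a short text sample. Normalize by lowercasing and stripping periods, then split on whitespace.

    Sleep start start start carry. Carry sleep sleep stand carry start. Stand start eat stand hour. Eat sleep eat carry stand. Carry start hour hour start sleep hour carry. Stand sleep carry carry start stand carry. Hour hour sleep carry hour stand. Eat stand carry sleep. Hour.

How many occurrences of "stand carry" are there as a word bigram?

Scanning the 46 overlapping bigram windows for "stand carry":
  position 9–10: stand carry
  position 21–22: stand carry
  position 35–36: stand carry
  position 44–45: stand carry

4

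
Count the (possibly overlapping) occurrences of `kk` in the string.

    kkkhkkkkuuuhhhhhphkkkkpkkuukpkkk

Sliding a length-2 window over the 32 characters (31 positions):
  position 1–2: kk
  position 2–3: kk
  position 5–6: kk
  position 6–7: kk
  position 7–8: kk
  position 19–20: kk
  position 20–21: kk
  position 21–22: kk
  position 24–25: kk
  position 30–31: kk
  … (1 more)

11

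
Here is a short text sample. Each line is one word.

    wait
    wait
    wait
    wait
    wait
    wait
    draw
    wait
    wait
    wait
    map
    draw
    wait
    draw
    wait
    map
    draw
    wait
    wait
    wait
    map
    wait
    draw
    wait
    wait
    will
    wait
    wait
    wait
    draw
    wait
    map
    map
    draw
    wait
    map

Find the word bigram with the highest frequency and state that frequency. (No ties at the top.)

Bigram frequencies (highest first):
  wait wait: 12
  draw wait: 7
  wait map: 5
  wait draw: 4
  map draw: 3
  map wait: 1
  … (3 more, each ≤ 1)

"wait wait", 12 times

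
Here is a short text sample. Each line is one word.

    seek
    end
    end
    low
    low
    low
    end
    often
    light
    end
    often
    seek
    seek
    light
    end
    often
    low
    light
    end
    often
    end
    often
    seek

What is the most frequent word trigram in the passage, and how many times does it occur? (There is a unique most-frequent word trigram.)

Trigram frequencies (highest first):
  light end often: 3
  end often seek: 2
  seek end end: 1
  end end low: 1
  end low low: 1
  low low low: 1
  … (12 more, each ≤ 1)

"light end often", 3 times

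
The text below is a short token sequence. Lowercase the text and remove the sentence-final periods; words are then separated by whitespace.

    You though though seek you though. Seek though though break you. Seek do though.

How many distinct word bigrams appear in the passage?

14 tokens → 13 bigram windows in total.
Repeated bigrams (each contributes count−1 duplicates):
  though seek: 2
  though though: 2
  you though: 2
3 duplicate windows → 13 − 3 = 10 distinct.

10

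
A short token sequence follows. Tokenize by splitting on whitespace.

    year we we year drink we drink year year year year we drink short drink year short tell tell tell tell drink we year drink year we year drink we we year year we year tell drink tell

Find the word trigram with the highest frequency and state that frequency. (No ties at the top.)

"we year drink", 3 times

Trigram frequencies (highest first):
  we year drink: 3
  we we year: 2
  year drink we: 2
  year year year: 2
  year year we: 2
  tell tell tell: 2
  … (22 more, each ≤ 2)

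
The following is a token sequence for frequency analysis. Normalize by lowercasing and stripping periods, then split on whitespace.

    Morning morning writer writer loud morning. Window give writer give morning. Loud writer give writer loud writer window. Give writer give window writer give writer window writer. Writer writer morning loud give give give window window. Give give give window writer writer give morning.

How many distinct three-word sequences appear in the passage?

34

44 tokens → 42 trigram windows in total.
Repeated trigrams (each contributes count−1 duplicates):
  give give give: 2
  give give window: 2
  give window writer: 2
  give writer give: 2
  window give writer: 2
  window writer writer: 2
  writer give morning: 2
  writer give writer: 2
8 duplicate windows → 42 − 8 = 34 distinct.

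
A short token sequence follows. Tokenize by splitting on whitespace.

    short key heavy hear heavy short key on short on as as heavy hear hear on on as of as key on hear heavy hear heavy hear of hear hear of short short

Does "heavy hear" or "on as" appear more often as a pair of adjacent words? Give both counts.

"heavy hear" (4 vs 2)

"heavy hear": 4 occurrences
"on as": 2 occurrences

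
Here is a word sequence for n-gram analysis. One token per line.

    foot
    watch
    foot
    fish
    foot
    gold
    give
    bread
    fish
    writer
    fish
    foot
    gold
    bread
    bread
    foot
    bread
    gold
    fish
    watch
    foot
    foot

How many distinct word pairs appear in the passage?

18

22 tokens → 21 bigram windows in total.
Repeated bigrams (each contributes count−1 duplicates):
  fish foot: 2
  foot gold: 2
  watch foot: 2
3 duplicate windows → 21 − 3 = 18 distinct.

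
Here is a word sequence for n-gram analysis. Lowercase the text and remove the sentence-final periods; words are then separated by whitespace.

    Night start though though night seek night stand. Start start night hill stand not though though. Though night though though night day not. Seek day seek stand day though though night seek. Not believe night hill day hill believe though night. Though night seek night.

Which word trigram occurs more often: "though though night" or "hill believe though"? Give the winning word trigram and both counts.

"though though night" (4 vs 1)

"though though night": 4 occurrences
"hill believe though": 1 occurrence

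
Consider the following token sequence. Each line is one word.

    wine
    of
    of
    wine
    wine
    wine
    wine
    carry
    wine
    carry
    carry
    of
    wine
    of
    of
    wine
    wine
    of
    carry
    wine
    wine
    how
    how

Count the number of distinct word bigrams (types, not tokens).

11

23 tokens → 22 bigram windows in total.
Repeated bigrams (each contributes count−1 duplicates):
  wine wine: 5
  of wine: 3
  wine of: 3
  carry wine: 2
  of of: 2
  wine carry: 2
11 duplicate windows → 22 − 11 = 11 distinct.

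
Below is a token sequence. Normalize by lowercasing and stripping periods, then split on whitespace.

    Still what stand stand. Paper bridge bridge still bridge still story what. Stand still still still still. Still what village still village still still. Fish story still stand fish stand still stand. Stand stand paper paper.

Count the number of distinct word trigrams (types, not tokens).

31

36 tokens → 34 trigram windows in total.
Repeated trigrams (each contributes count−1 duplicates):
  still still still: 3
  stand stand paper: 2
3 duplicate windows → 34 − 3 = 31 distinct.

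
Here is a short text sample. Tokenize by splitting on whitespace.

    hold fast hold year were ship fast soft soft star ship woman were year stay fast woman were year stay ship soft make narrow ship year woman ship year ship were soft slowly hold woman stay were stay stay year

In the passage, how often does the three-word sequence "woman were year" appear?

Scanning the 38 overlapping trigram windows for "woman were year":
  position 12–14: woman were year
  position 17–19: woman were year

2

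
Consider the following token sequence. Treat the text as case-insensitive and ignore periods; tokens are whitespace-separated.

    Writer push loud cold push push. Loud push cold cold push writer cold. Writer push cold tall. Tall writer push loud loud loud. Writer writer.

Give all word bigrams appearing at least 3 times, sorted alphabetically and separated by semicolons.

push loud; writer push

Bigram counts meeting the condition (at least 3 times):
  push loud: 3
  writer push: 3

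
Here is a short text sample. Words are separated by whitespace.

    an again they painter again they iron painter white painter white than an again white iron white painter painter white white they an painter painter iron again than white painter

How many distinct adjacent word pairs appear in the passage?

22

30 tokens → 29 bigram windows in total.
Repeated bigrams (each contributes count−1 duplicates):
  painter white: 3
  white painter: 3
  again they: 2
  an again: 2
  painter painter: 2
7 duplicate windows → 29 − 7 = 22 distinct.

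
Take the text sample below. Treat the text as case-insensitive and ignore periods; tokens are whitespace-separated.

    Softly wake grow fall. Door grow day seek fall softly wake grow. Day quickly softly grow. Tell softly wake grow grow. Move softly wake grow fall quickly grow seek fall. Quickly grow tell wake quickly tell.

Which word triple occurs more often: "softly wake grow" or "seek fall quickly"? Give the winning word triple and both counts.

"softly wake grow": 4 occurrences
"seek fall quickly": 1 occurrence

"softly wake grow" (4 vs 1)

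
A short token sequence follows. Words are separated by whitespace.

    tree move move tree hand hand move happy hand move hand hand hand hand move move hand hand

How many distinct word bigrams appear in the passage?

18 tokens → 17 bigram windows in total.
Repeated bigrams (each contributes count−1 duplicates):
  hand hand: 5
  hand move: 3
  move hand: 2
  move move: 2
8 duplicate windows → 17 − 8 = 9 distinct.

9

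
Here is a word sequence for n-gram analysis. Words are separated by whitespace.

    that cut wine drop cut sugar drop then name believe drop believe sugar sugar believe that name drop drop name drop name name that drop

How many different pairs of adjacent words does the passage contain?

22

25 tokens → 24 bigram windows in total.
Repeated bigrams (each contributes count−1 duplicates):
  drop name: 2
  name drop: 2
2 duplicate windows → 24 − 2 = 22 distinct.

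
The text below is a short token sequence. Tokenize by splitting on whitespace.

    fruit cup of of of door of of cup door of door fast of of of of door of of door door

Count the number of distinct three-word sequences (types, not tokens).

14

22 tokens → 20 trigram windows in total.
Repeated trigrams (each contributes count−1 duplicates):
  of of door: 3
  of of of: 3
  door of of: 2
  of door of: 2
6 duplicate windows → 20 − 6 = 14 distinct.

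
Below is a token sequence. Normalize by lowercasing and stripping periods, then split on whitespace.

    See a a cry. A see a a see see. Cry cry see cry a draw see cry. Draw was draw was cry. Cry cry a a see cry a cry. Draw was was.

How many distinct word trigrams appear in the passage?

28

34 tokens → 32 trigram windows in total.
Repeated trigrams (each contributes count−1 duplicates):
  a a see: 2
  cry draw was: 2
  see a a: 2
  see cry a: 2
4 duplicate windows → 32 − 4 = 28 distinct.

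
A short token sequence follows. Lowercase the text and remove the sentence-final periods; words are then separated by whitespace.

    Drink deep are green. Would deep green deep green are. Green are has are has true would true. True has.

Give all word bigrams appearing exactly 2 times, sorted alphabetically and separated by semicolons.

Bigram counts meeting the condition (exactly 2 times):
  are green: 2
  are has: 2
  deep green: 2
  green are: 2

are green; are has; deep green; green are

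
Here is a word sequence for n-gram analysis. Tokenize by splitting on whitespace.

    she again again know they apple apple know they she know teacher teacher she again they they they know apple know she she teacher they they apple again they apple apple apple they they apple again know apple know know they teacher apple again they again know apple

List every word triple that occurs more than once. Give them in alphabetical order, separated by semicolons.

Trigram counts meeting the condition (more than once):
  again know apple: 2
  apple again they: 2
  know apple know: 2
  they apple again: 2
  they apple apple: 2
  they they apple: 2

again know apple; apple again they; know apple know; they apple again; they apple apple; they they apple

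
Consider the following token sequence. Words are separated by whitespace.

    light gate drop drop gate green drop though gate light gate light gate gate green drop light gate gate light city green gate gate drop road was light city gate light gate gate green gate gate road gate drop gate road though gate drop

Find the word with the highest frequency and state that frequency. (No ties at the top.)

"gate", 18 times

Unigram frequencies (highest first):
  gate: 18
  light: 7
  drop: 7
  green: 4
  road: 3
  though: 2
  … (2 more, each ≤ 2)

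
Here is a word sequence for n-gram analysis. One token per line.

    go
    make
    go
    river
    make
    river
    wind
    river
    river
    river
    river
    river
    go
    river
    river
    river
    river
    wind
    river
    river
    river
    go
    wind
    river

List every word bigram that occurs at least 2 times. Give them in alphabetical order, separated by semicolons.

Bigram counts meeting the condition (at least 2 times):
  go river: 2
  river go: 2
  river river: 9
  river wind: 2
  wind river: 3

go river; river go; river river; river wind; wind river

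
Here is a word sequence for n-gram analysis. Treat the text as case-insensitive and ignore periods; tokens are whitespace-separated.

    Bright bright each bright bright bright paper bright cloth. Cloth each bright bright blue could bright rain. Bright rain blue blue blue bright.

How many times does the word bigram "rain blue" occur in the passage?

Scanning the 22 overlapping bigram windows for "rain blue":
  position 19–20: rain blue

1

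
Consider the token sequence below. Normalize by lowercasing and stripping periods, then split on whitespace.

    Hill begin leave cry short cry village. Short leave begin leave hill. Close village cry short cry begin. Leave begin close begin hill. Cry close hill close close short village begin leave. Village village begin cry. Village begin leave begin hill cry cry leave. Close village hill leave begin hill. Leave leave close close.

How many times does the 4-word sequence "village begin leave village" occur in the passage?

1

Scanning the 51 overlapping 4-gram windows for "village begin leave village":
  position 30–33: village begin leave village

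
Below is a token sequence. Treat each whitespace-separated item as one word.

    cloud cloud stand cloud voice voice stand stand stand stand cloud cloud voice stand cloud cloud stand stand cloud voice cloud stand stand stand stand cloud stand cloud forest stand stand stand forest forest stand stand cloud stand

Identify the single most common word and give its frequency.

"stand", 19 times

Unigram frequencies (highest first):
  stand: 19
  cloud: 12
  voice: 4
  forest: 3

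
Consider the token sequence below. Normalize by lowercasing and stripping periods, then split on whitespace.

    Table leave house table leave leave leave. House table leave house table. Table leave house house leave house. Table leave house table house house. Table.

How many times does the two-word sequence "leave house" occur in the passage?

Scanning the 24 overlapping bigram windows for "leave house":
  position 2–3: leave house
  position 7–8: leave house
  position 10–11: leave house
  position 14–15: leave house
  position 17–18: leave house
  position 20–21: leave house

6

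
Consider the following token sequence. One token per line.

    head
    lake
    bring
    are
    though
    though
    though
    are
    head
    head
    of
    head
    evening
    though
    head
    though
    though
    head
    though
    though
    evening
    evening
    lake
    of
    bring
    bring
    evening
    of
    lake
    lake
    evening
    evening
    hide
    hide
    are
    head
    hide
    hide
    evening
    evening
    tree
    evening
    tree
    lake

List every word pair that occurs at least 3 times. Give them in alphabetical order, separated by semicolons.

Bigram counts meeting the condition (at least 3 times):
  evening evening: 3
  though though: 4

evening evening; though though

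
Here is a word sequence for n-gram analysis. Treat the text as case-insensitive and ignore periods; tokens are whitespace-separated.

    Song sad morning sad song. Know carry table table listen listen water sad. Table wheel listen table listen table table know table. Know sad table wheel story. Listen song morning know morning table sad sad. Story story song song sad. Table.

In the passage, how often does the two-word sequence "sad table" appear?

Scanning the 40 overlapping bigram windows for "sad table":
  position 13–14: sad table
  position 24–25: sad table
  position 40–41: sad table

3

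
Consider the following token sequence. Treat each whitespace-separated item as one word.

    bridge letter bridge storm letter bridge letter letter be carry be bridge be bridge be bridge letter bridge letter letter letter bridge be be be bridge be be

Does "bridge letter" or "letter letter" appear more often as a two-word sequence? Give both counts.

"bridge letter": 4 occurrences
"letter letter": 3 occurrences

"bridge letter" (4 vs 3)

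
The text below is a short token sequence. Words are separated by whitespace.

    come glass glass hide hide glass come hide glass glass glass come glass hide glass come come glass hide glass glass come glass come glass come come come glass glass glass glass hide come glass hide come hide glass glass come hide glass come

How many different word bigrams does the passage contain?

44 tokens → 43 bigram windows in total.
Repeated bigrams (each contributes count−1 duplicates):
  glass come: 8
  glass glass: 8
  come glass: 7
  hide glass: 6
  glass hide: 5
  come come: 3
  come hide: 3
  hide come: 2
34 duplicate windows → 43 − 34 = 9 distinct.

9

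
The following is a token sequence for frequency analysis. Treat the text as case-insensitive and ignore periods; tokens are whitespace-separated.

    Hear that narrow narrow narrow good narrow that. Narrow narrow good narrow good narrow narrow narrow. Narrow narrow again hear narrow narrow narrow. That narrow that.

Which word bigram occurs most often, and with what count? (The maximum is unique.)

"narrow narrow", 9 times

Bigram frequencies (highest first):
  narrow narrow: 9
  that narrow: 3
  narrow good: 3
  good narrow: 3
  narrow that: 3
  hear that: 1
  … (3 more, each ≤ 1)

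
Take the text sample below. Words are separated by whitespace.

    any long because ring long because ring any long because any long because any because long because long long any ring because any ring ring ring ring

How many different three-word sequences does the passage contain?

20

27 tokens → 25 trigram windows in total.
Repeated trigrams (each contributes count−1 duplicates):
  any long because: 3
  long because any: 2
  long because ring: 2
  ring ring ring: 2
5 duplicate windows → 25 − 5 = 20 distinct.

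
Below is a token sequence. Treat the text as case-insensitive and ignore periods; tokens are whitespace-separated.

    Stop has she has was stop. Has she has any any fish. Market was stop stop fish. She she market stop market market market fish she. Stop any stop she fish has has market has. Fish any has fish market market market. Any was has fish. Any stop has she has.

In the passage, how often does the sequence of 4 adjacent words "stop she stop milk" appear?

0

Scanning the 48 overlapping 4-gram windows for "stop she stop milk":
  (none found)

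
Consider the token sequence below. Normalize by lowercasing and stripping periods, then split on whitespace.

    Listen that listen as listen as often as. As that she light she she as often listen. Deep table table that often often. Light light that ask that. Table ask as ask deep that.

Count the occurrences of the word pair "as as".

1

Scanning the 33 overlapping bigram windows for "as as":
  position 8–9: as as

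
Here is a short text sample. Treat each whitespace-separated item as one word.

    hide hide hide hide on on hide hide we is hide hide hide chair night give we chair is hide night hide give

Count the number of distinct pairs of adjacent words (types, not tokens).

23 tokens → 22 bigram windows in total.
Repeated bigrams (each contributes count−1 duplicates):
  hide hide: 6
  is hide: 2
6 duplicate windows → 22 − 6 = 16 distinct.

16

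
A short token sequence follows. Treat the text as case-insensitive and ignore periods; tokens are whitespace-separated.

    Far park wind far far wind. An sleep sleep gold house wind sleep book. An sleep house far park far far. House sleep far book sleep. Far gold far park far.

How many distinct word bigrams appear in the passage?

24

31 tokens → 30 bigram windows in total.
Repeated bigrams (each contributes count−1 duplicates):
  far park: 3
  an sleep: 2
  far far: 2
  park far: 2
  sleep far: 2
6 duplicate windows → 30 − 6 = 24 distinct.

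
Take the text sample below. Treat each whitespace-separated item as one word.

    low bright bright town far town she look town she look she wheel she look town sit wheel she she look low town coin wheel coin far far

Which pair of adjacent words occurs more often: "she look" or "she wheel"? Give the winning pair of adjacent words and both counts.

"she look": 4 occurrences
"she wheel": 1 occurrence

"she look" (4 vs 1)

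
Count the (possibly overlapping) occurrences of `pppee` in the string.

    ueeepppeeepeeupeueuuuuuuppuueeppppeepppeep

Sliding a length-5 window over the 42 characters (38 positions):
  position 5–9: pppee
  position 32–36: pppee
  position 37–41: pppee

3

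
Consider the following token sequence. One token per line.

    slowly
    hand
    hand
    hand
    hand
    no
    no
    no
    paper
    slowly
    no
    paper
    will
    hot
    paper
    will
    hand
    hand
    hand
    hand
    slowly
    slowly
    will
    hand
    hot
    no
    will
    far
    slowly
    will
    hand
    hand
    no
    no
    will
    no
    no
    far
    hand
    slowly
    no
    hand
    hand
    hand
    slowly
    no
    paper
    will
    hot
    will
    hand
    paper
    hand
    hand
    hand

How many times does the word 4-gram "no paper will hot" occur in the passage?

2

Scanning the 52 overlapping 4-gram windows for "no paper will hot":
  position 11–14: no paper will hot
  position 46–49: no paper will hot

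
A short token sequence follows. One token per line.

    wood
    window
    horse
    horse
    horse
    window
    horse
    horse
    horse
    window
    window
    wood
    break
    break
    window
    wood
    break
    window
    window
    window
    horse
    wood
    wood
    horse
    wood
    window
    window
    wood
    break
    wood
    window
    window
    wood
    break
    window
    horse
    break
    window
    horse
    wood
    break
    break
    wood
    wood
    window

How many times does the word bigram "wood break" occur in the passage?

5

Scanning the 44 overlapping bigram windows for "wood break":
  position 12–13: wood break
  position 16–17: wood break
  position 28–29: wood break
  position 33–34: wood break
  position 40–41: wood break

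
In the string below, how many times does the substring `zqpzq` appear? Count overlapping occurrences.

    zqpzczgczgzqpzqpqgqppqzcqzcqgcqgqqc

1

Sliding a length-5 window over the 35 characters (31 positions):
  position 11–15: zqpzq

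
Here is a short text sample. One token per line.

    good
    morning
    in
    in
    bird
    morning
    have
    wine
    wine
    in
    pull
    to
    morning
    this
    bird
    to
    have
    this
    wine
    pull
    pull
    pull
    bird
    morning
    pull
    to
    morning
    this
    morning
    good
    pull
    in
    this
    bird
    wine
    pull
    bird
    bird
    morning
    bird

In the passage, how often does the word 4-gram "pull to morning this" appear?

2

Scanning the 37 overlapping 4-gram windows for "pull to morning this":
  position 11–14: pull to morning this
  position 25–28: pull to morning this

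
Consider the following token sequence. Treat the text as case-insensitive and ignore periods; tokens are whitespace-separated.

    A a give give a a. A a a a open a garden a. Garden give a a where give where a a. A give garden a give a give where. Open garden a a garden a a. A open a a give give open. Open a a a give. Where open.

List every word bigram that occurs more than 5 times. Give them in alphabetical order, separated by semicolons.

Bigram counts meeting the condition (more than 5 times):
  a a: 15
  a give: 6

a a; a give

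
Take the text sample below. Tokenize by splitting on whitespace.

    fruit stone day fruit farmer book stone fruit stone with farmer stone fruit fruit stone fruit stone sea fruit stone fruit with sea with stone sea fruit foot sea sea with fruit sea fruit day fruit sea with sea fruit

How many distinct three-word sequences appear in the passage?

35

40 tokens → 38 trigram windows in total.
Repeated trigrams (each contributes count−1 duplicates):
  fruit stone fruit: 2
  stone fruit stone: 2
  stone sea fruit: 2
3 duplicate windows → 38 − 3 = 35 distinct.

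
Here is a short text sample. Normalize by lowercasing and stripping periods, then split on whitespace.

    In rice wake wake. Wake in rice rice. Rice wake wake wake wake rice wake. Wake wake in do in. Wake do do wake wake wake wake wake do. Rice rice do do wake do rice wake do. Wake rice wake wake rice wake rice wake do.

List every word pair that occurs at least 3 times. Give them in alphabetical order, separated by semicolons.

Bigram counts meeting the condition (at least 3 times):
  do wake: 3
  rice rice: 3
  rice wake: 7
  wake do: 5
  wake rice: 4
  wake wake: 12

do wake; rice rice; rice wake; wake do; wake rice; wake wake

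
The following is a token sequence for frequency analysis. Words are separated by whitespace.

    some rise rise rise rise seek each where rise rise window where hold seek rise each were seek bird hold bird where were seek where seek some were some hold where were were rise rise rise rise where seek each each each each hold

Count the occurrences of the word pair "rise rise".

Scanning the 43 overlapping bigram windows for "rise rise":
  position 2–3: rise rise
  position 3–4: rise rise
  position 4–5: rise rise
  position 9–10: rise rise
  position 34–35: rise rise
  position 35–36: rise rise
  position 36–37: rise rise

7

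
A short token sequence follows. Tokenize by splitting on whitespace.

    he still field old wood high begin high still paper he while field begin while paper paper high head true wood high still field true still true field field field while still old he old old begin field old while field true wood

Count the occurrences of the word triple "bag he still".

Scanning the 41 overlapping trigram windows for "bag he still":
  (none found)

0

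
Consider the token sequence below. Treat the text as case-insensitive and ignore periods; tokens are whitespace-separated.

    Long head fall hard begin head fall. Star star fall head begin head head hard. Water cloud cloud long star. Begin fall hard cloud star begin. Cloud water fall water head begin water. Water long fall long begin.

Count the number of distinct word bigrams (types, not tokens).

38 tokens → 37 bigram windows in total.
Repeated bigrams (each contributes count−1 duplicates):
  begin head: 2
  fall hard: 2
  head begin: 2
  head fall: 2
  star begin: 2
5 duplicate windows → 37 − 5 = 32 distinct.

32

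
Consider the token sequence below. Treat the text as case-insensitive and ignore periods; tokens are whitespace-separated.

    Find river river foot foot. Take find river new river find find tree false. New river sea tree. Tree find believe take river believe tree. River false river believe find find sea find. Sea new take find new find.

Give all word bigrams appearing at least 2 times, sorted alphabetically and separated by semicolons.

Bigram counts meeting the condition (at least 2 times):
  find find: 2
  find river: 2
  find sea: 2
  new river: 2
  river believe: 2
  take find: 2

find find; find river; find sea; new river; river believe; take find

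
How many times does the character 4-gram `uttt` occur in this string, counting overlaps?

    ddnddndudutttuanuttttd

Sliding a length-4 window over the 22 characters (19 positions):
  position 10–13: uttt
  position 17–20: uttt

2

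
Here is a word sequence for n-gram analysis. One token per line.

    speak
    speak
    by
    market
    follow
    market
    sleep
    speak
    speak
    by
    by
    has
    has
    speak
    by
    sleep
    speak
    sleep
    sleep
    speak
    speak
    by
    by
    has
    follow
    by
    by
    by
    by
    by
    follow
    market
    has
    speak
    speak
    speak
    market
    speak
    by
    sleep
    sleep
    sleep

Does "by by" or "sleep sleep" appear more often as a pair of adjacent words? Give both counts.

"by by": 6 occurrences
"sleep sleep": 3 occurrences

"by by" (6 vs 3)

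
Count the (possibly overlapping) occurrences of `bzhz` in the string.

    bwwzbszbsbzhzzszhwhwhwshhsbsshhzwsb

1

Sliding a length-4 window over the 35 characters (32 positions):
  position 10–13: bzhz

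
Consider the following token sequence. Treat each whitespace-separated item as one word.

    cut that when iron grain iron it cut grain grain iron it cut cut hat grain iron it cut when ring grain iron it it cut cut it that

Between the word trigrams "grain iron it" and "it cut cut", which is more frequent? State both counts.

"grain iron it" (4 vs 2)

"grain iron it": 4 occurrences
"it cut cut": 2 occurrences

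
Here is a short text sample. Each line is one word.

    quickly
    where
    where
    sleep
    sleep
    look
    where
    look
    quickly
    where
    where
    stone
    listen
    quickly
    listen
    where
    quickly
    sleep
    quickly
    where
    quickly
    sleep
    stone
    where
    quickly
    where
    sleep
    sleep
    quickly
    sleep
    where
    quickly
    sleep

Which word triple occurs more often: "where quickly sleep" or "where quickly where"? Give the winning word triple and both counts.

"where quickly sleep": 3 occurrences
"where quickly where": 1 occurrence

"where quickly sleep" (3 vs 1)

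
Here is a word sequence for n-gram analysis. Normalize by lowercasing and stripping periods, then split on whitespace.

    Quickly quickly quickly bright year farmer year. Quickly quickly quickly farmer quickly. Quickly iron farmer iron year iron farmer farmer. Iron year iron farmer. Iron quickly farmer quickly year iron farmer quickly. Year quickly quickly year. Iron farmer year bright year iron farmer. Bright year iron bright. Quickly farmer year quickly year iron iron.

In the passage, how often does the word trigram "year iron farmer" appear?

5

Scanning the 52 overlapping trigram windows for "year iron farmer":
  position 17–19: year iron farmer
  position 22–24: year iron farmer
  position 29–31: year iron farmer
  position 36–38: year iron farmer
  position 41–43: year iron farmer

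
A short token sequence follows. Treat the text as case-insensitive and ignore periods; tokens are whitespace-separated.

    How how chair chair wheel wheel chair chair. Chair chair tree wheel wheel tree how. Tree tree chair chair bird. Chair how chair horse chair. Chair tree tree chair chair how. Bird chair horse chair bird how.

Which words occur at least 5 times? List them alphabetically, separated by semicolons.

Unigram counts meeting the condition (at least 5 times):
  chair: 16
  how: 6
  tree: 6

chair; how; tree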